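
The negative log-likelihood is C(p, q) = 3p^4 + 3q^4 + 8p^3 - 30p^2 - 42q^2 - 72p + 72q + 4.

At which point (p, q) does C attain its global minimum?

(2, -3)

C(p,q) separates as A(p) + B(q) + 4, so its minimum is min A + min B + 4.
A'(p) = 12(p - 2)(p + 1)(p + 3) vanishes at p ∈ {-3, -1, 2}; B'(q) = 12(q - 2)(q - 1)(q + 3) vanishes at q ∈ {-3, 1, 2}.
Local minima of A (where A''>0): A(-3)=-27, A(2)=-152. Local minima of B: B(-3)=-351, B(2)=24.
So the global minimum of C is A(2) + B(-3) + 4 = -152 − 351 + 4 = -499, attained at (2, -3).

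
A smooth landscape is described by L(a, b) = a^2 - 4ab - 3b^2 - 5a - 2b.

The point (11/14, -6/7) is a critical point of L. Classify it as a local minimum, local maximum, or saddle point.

saddle point

The Hessian of L is constant: H = [[2, -4], [-4, -6]].
det(H) = 2·(-6) − (-4)² = -28.
Since det(H) < 0, H is indefinite and the critical point is a saddle point.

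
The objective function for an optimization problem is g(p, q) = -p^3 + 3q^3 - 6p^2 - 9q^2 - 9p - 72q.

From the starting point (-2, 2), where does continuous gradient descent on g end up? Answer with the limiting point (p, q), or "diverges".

(-3, 4)

g is separable, so gradient descent decouples: p follows -∂g/∂p, q follows -∂g/∂q.
∂g/∂p = -3(p + 1)(p + 3); at p=-2 this is 3, so p decreases.
∂g/∂q = 9(q - 4)(q + 2); at q=2 this is -72, so q increases.
p converges to its nearest critical value -3 (a local min of the p-part); q converges to 4. The iterate converges to (-3, 4).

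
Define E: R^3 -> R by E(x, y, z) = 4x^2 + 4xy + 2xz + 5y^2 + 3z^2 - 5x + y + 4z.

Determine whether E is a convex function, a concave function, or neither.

E is quadratic, so its Hessian is the constant matrix H = [[8, 4, 2], [4, 10, 0], [2, 0, 6]].
Leading principal minors: 8, 64, 344.
All positive ⇒ H ≻ 0 ⇒ convex.

convex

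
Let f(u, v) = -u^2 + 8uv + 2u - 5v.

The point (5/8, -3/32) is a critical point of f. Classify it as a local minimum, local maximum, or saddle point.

saddle point

The Hessian of f is constant: H = [[-2, 8], [8, 0]].
det(H) = (-2)·0 − 8² = -64.
Since det(H) < 0, H is indefinite and the critical point is a saddle point.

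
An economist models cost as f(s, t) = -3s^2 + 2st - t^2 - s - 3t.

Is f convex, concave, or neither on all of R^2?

f is quadratic, so its Hessian is the constant matrix H = [[-6, 2], [2, -2]].
det(H) = 8, tr(H) = -8.
det(H) > 0 and tr(H) < 0, so H is negative definite everywhere: concave.

concave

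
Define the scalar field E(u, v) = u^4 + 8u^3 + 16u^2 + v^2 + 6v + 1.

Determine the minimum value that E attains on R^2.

-8

E(u,v) separates as P(u) + Q(v) + 1, so its minimum is min P + min Q + 1.
P'(u) = 4u(u + 2)(u + 4) vanishes at u ∈ {-4, -2, 0}; Q'(v) = 2v + 6 vanishes at v ∈ {-3}.
Local minima of P (where P''>0): P(-4)=0, P(0)=0. Local minima of Q: Q(-3)=-9.
So the global minimum of E is P(-4) + Q(-3) + 1 = 0 − 9 + 1 = -8, attained at (-4, -3).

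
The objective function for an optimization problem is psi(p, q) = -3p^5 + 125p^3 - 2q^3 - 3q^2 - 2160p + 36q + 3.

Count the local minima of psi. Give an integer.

psi separates as a function of p plus a function of q, so ∇psi=0 decouples.
∂psi/∂p = -15(p - 4)(p - 3)(p + 3)(p + 4) = 0 at p ∈ {-4, -3, 3, 4}; ∂psi/∂q = -6(q - 2)(q + 3) = 0 at q ∈ {-3, 2}.
The Hessian is diagonal: diag(psi_pp, psi_qq). Second derivatives: psi_pp(-4)=840, psi_pp(-3)=-630, psi_pp(3)=630, psi_pp(4)=-840; psi_qq(-3)=30, psi_qq(2)=-30.
Local minima occur where both diagonal entries positive: (-4, -3), (3, -3). Count: 2.

2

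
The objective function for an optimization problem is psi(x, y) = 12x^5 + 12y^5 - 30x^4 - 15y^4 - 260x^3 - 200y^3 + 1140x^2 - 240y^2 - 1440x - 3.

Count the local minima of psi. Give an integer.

4

psi separates as a function of x plus a function of y, so ∇psi=0 decouples.
∂psi/∂x = 60(x - 3)(x - 2)(x - 1)(x + 4) = 0 at x ∈ {-4, 1, 2, 3}; ∂psi/∂y = 60y(y - 4)(y + 1)(y + 2) = 0 at y ∈ {-2, -1, 0, 4}.
The Hessian is diagonal: diag(psi_xx, psi_yy). Second derivatives: psi_xx(-4)=-12600, psi_xx(1)=600, psi_xx(2)=-360, psi_xx(3)=840; psi_yy(-2)=-720, psi_yy(-1)=300, psi_yy(0)=-480, psi_yy(4)=7200.
Local minima occur where both diagonal entries positive: (1, -1), (1, 4), (3, -1), (3, 4). Count: 4.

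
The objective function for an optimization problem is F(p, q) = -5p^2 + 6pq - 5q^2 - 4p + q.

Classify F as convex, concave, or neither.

concave

F is quadratic, so its Hessian is the constant matrix H = [[-10, 6], [6, -10]].
det(H) = 64, tr(H) = -20.
det(H) > 0 and tr(H) < 0, so H is negative definite everywhere: concave.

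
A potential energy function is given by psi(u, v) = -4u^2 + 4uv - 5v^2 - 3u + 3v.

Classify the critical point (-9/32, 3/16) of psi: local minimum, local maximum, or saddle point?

The Hessian of psi is constant: H = [[-8, 4], [4, -10]].
det(H) = (-8)·(-10) − 4² = 64.
det(H) > 0 and tr(H) = -18 < 0, so H is negative definite and the point is a local maximum.

local maximum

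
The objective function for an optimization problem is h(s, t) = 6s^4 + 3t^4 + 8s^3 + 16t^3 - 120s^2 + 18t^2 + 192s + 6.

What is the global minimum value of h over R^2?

h(s,t) separates as P(s) + Q(t) + 6, so its minimum is min P + min Q + 6.
P'(s) = 24(s - 2)(s - 1)(s + 4) vanishes at s ∈ {-4, 1, 2}; Q'(t) = 12t(t + 1)(t + 3) vanishes at t ∈ {-3, -1, 0}.
Local minima of P (where P''>0): P(-4)=-1664, P(2)=64. Local minima of Q: Q(-3)=-27, Q(0)=0.
So the global minimum of h is P(-4) + Q(-3) + 6 = -1664 − 27 + 6 = -1685, attained at (-4, -3).

-1685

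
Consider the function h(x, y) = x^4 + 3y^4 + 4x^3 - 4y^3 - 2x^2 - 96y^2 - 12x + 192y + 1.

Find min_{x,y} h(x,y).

h(x,y) separates as P(x) + Q(y) + 1, so its minimum is min P + min Q + 1.
P'(x) = 4(x - 1)(x + 1)(x + 3) vanishes at x ∈ {-3, -1, 1}; Q'(y) = 12(y - 4)(y - 1)(y + 4) vanishes at y ∈ {-4, 1, 4}.
Local minima of P (where P''>0): P(-3)=-9, P(1)=-9. Local minima of Q: Q(-4)=-1280, Q(4)=-256.
So the global minimum of h is P(-3) + Q(-4) + 1 = -9 − 1280 + 1 = -1288, attained at (-3, -4).

-1288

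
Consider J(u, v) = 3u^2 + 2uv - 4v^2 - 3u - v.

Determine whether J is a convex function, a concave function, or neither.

J is quadratic, so its Hessian is the constant matrix H = [[6, 2], [2, -8]].
det(H) = -52, tr(H) = -2.
det(H) < 0, so H is indefinite: neither convex nor concave.

neither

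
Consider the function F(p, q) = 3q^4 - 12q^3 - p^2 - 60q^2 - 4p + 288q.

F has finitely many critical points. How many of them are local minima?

F separates as a function of p plus a function of q, so ∇F=0 decouples.
∂F/∂p = -2(p + 2) = 0 at p ∈ {-2}; ∂F/∂q = 12(q - 4)(q - 2)(q + 3) = 0 at q ∈ {-3, 2, 4}.
The Hessian is diagonal: diag(F_pp, F_qq). Second derivatives: F_pp(-2)=-2; F_qq(-3)=420, F_qq(2)=-120, F_qq(4)=168.
Local minima occur where both diagonal entries positive: none. Count: 0.

0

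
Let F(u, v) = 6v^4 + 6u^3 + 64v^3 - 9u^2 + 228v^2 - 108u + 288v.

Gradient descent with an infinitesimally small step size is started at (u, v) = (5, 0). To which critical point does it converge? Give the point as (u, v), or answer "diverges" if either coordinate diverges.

(3, -1)

F is separable, so gradient descent decouples: u follows -∂F/∂u, v follows -∂F/∂v.
∂F/∂u = 18(u - 3)(u + 2); at u=5 this is 252, so u decreases.
∂F/∂v = 24(v + 1)(v + 3)(v + 4); at v=0 this is 288, so v decreases.
u converges to its nearest critical value 3 (a local min of the u-part); v converges to -1. The iterate converges to (3, -1).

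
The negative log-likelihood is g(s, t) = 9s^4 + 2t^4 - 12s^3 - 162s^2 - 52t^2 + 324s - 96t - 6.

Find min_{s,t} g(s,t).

g(s,t) separates as P(s) + Q(t) − 6, so its minimum is min P + min Q − 6.
P'(s) = 36(s - 3)(s - 1)(s + 3) vanishes at s ∈ {-3, 1, 3}; Q'(t) = 8(t - 4)(t + 1)(t + 3) vanishes at t ∈ {-3, -1, 4}.
Local minima of P (where P''>0): P(-3)=-1377, P(3)=-81. Local minima of Q: Q(-3)=-18, Q(4)=-704.
So the global minimum of g is P(-3) + Q(4) − 6 = -1377 − 704 − 6 = -2087, attained at (-3, 4).

-2087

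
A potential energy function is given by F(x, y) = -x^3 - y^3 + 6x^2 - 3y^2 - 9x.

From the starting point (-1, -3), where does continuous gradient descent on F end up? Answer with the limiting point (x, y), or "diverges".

(1, -2)

F is separable, so gradient descent decouples: x follows -∂F/∂x, y follows -∂F/∂y.
∂F/∂x = -3(x - 3)(x - 1); at x=-1 this is -24, so x increases.
∂F/∂y = -3y(y + 2); at y=-3 this is -9, so y increases.
x converges to its nearest critical value 1 (a local min of the x-part); y converges to -2. The iterate converges to (1, -2).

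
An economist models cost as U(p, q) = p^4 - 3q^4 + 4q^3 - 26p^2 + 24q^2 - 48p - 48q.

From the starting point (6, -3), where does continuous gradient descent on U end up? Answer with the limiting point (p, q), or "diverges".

diverges

U is separable, so gradient descent decouples: p follows -∂U/∂p, q follows -∂U/∂q.
∂U/∂p = 4(p - 4)(p + 1)(p + 3); at p=6 this is 504, so p decreases.
∂U/∂q = -12(q - 2)(q - 1)(q + 2); at q=-3 this is 240, so q decreases.
The q-coordinate has no critical point in that direction and runs off to infinity.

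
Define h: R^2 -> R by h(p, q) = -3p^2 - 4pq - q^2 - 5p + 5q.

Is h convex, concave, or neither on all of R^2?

h is quadratic, so its Hessian is the constant matrix H = [[-6, -4], [-4, -2]].
det(H) = -4, tr(H) = -8.
det(H) < 0, so H is indefinite: neither convex nor concave.

neither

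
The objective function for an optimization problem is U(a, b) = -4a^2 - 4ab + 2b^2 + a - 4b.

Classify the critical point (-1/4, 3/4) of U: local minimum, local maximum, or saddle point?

The Hessian of U is constant: H = [[-8, -4], [-4, 4]].
det(H) = (-8)·4 − (-4)² = -48.
Since det(H) < 0, H is indefinite and the critical point is a saddle point.

saddle point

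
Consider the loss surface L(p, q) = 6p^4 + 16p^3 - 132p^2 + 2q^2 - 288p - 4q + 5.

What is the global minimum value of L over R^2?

-1131

L(p,q) separates as A(p) + B(q) + 5, so its minimum is min A + min B + 5.
A'(p) = 24(p - 3)(p + 1)(p + 4) vanishes at p ∈ {-4, -1, 3}; B'(q) = 4q - 4 vanishes at q ∈ {1}.
Local minima of A (where A''>0): A(-4)=-448, A(3)=-1134. Local minima of B: B(1)=-2.
So the global minimum of L is A(3) + B(1) + 5 = -1134 − 2 + 5 = -1131, attained at (3, 1).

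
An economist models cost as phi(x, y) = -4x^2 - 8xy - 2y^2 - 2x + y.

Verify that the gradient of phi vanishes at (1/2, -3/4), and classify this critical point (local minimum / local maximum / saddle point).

saddle point

∇phi = (-8x - 8y - 2, -8x - 4y + 1); substituting (1/2, -3/4) gives ∇phi = (0, 0), so (1/2, -3/4) is indeed a critical point.
The Hessian of phi is constant: H = [[-8, -8], [-8, -4]].
det(H) = (-8)·(-4) − (-8)² = -32.
Since det(H) < 0, H is indefinite and the critical point is a saddle point.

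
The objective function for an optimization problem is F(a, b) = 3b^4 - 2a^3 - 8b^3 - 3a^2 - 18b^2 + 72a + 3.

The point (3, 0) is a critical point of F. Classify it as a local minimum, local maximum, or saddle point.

local maximum

The mixed partial ∂²F/∂a∂b is 0, so the Hessian at any point is diag(F_aa, F_bb) = diag(-6(2a + 1), 12(3b^2 - 4b - 3)).
At (3, 0): H = diag(-42, -36).
Both eigenvalues are negative, so H is negative definite: a local maximum.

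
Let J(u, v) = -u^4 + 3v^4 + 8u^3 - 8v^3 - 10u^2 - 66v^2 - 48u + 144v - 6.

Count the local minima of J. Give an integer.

2

J separates as a function of u plus a function of v, so ∇J=0 decouples.
∂J/∂u = -4(u - 4)(u - 3)(u + 1) = 0 at u ∈ {-1, 3, 4}; ∂J/∂v = 12(v - 4)(v - 1)(v + 3) = 0 at v ∈ {-3, 1, 4}.
The Hessian is diagonal: diag(J_uu, J_vv). Second derivatives: J_uu(-1)=-80, J_uu(3)=16, J_uu(4)=-20; J_vv(-3)=336, J_vv(1)=-144, J_vv(4)=252.
Local minima occur where both diagonal entries positive: (3, -3), (3, 4). Count: 2.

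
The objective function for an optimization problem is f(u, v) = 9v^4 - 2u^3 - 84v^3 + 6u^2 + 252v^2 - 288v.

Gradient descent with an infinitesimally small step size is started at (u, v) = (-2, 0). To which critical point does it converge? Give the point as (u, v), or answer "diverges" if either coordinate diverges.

(0, 1)

f is separable, so gradient descent decouples: u follows -∂f/∂u, v follows -∂f/∂v.
∂f/∂u = -6u(u - 2); at u=-2 this is -48, so u increases.
∂f/∂v = 36(v - 4)(v - 2)(v - 1); at v=0 this is -288, so v increases.
u converges to its nearest critical value 0 (a local min of the u-part); v converges to 1. The iterate converges to (0, 1).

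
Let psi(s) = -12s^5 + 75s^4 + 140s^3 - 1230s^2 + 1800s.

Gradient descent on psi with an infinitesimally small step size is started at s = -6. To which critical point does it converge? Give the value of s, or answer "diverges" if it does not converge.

-3

psi'(s) = -60(s - 5)(s - 2)(s - 1)(s + 3), so psi'(-6) = -110880.
Gradient descent moves in the -psi' direction, i.e. s is increasing.
The nearest critical point in that direction is s = -3, where psi'' = 9600 > 0 (a local minimum). The iterate converges there.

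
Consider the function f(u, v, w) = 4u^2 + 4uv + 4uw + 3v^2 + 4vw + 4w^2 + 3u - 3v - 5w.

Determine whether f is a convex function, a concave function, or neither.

f is quadratic, so its Hessian is the constant matrix H = [[8, 4, 4], [4, 6, 4], [4, 4, 8]].
Leading principal minors: 8, 32, 160.
All positive ⇒ H ≻ 0 ⇒ convex.

convex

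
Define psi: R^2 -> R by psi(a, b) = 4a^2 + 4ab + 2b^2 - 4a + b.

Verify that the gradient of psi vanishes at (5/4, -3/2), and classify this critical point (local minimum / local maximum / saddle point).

∇psi = (8a + 4b - 4, 4a + 4b + 1); substituting (5/4, -3/2) gives ∇psi = (0, 0), so (5/4, -3/2) is indeed a critical point.
The Hessian of psi is constant: H = [[8, 4], [4, 4]].
det(H) = 8·4 − 4² = 16.
det(H) > 0 and tr(H) = 12 > 0, so H is positive definite and the point is a local minimum.

local minimum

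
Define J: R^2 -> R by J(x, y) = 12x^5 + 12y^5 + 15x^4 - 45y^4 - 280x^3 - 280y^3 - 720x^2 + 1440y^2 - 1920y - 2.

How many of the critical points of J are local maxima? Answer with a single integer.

4

J separates as a function of x plus a function of y, so ∇J=0 decouples.
∂J/∂x = 60x(x - 4)(x + 2)(x + 3) = 0 at x ∈ {-3, -2, 0, 4}; ∂J/∂y = 60(y - 4)(y - 2)(y - 1)(y + 4) = 0 at y ∈ {-4, 1, 2, 4}.
The Hessian is diagonal: diag(J_xx, J_yy). Second derivatives: J_xx(-3)=-1260, J_xx(-2)=720, J_xx(0)=-1440, J_xx(4)=10080; J_yy(-4)=-14400, J_yy(1)=900, J_yy(2)=-720, J_yy(4)=2880.
Local maxima occur where both diagonal entries negative: (-3, -4), (-3, 2), (0, -4), (0, 2). Count: 4.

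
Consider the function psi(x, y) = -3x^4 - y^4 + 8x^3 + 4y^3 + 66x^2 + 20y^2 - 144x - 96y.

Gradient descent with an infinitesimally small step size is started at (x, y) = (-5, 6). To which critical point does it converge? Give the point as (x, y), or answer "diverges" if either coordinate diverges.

diverges

psi is separable, so gradient descent decouples: x follows -∂psi/∂x, y follows -∂psi/∂y.
∂psi/∂x = -12(x - 4)(x - 1)(x + 3); at x=-5 this is 1296, so x decreases.
∂psi/∂y = -4(y - 4)(y - 2)(y + 3); at y=6 this is -288, so y increases.
The x-coordinate has no critical point in that direction and runs off to infinity.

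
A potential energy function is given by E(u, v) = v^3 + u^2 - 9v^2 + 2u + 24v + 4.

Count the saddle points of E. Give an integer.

1

E separates as a function of u plus a function of v, so ∇E=0 decouples.
∂E/∂u = 2(u + 1) = 0 at u ∈ {-1}; ∂E/∂v = 3(v - 4)(v - 2) = 0 at v ∈ {2, 4}.
The Hessian is diagonal: diag(E_uu, E_vv). Second derivatives: E_uu(-1)=2; E_vv(2)=-6, E_vv(4)=6.
Saddle points occur where the two diagonal entries have opposite signs: (-1, 2). Count: 1.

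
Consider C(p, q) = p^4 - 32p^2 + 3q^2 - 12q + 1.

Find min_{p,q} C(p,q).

C(p,q) separates as A(p) + B(q) + 1, so its minimum is min A + min B + 1.
A'(p) = 4p(p - 4)(p + 4) vanishes at p ∈ {-4, 0, 4}; B'(q) = 6q - 12 vanishes at q ∈ {2}.
Local minima of A (where A''>0): A(-4)=-256, A(4)=-256. Local minima of B: B(2)=-12.
So the global minimum of C is A(-4) + B(2) + 1 = -256 − 12 + 1 = -267, attained at (-4, 2).

-267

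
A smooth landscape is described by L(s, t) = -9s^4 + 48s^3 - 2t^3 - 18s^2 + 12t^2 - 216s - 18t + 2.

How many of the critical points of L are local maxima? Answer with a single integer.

L separates as a function of s plus a function of t, so ∇L=0 decouples.
∂L/∂s = -36(s - 3)(s - 2)(s + 1) = 0 at s ∈ {-1, 2, 3}; ∂L/∂t = -6(t - 3)(t - 1) = 0 at t ∈ {1, 3}.
The Hessian is diagonal: diag(L_ss, L_tt). Second derivatives: L_ss(-1)=-432, L_ss(2)=108, L_ss(3)=-144; L_tt(1)=12, L_tt(3)=-12.
Local maxima occur where both diagonal entries negative: (-1, 3), (3, 3). Count: 2.

2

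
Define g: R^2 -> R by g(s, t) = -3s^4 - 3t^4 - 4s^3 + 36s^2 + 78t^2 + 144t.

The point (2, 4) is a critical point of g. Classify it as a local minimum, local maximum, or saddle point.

local maximum

The mixed partial ∂²g/∂s∂t is 0, so the Hessian at any point is diag(g_ss, g_tt) = diag(12(-3s^2 - 2s + 6), 12(-3t^2 + 13)).
At (2, 4): H = diag(-120, -420).
Both eigenvalues are negative, so H is negative definite: a local maximum.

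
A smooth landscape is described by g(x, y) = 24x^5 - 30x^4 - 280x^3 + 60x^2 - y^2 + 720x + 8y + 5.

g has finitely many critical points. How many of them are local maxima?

2

g separates as a function of x plus a function of y, so ∇g=0 decouples.
∂g/∂x = 120(x - 3)(x - 1)(x + 1)(x + 2) = 0 at x ∈ {-2, -1, 1, 3}; ∂g/∂y = -2(y - 4) = 0 at y ∈ {4}.
The Hessian is diagonal: diag(g_xx, g_yy). Second derivatives: g_xx(-2)=-1800, g_xx(-1)=960, g_xx(1)=-1440, g_xx(3)=4800; g_yy(4)=-2.
Local maxima occur where both diagonal entries negative: (-2, 4), (1, 4). Count: 2.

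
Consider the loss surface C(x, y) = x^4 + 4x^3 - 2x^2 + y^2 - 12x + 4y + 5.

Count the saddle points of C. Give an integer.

1

C separates as a function of x plus a function of y, so ∇C=0 decouples.
∂C/∂x = 4(x - 1)(x + 1)(x + 3) = 0 at x ∈ {-3, -1, 1}; ∂C/∂y = 2(y + 2) = 0 at y ∈ {-2}.
The Hessian is diagonal: diag(C_xx, C_yy). Second derivatives: C_xx(-3)=32, C_xx(-1)=-16, C_xx(1)=32; C_yy(-2)=2.
Saddle points occur where the two diagonal entries have opposite signs: (-1, -2). Count: 1.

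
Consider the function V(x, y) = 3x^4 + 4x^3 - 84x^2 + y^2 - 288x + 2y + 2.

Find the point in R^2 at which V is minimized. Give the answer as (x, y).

(4, -1)

V(x,y) separates as P(x) + Q(y) + 2, so its minimum is min P + min Q + 2.
P'(x) = 12(x - 4)(x + 2)(x + 3) vanishes at x ∈ {-3, -2, 4}; Q'(y) = 2y + 2 vanishes at y ∈ {-1}.
Local minima of P (where P''>0): P(-3)=243, P(4)=-1472. Local minima of Q: Q(-1)=-1.
So the global minimum of V is P(4) + Q(-1) + 2 = -1472 − 1 + 2 = -1471, attained at (4, -1).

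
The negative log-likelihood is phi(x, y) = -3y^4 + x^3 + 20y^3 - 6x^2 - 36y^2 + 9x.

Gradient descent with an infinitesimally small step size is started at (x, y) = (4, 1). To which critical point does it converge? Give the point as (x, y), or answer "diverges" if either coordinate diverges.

(3, 2)

phi is separable, so gradient descent decouples: x follows -∂phi/∂x, y follows -∂phi/∂y.
∂phi/∂x = 3(x - 3)(x - 1); at x=4 this is 9, so x decreases.
∂phi/∂y = -12y(y - 3)(y - 2); at y=1 this is -24, so y increases.
x converges to its nearest critical value 3 (a local min of the x-part); y converges to 2. The iterate converges to (3, 2).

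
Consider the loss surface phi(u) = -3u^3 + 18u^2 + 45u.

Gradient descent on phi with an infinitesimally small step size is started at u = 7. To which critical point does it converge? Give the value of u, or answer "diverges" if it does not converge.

diverges

phi'(u) = -9(u - 5)(u + 1), so phi'(7) = -144.
Gradient descent moves in the -phi' direction, i.e. u is increasing.
There is no critical point above u=7, and phi' keeps the same sign, so the iterate runs off to +∞.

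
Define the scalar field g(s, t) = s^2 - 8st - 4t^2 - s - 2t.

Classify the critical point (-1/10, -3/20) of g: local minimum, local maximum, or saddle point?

The Hessian of g is constant: H = [[2, -8], [-8, -8]].
det(H) = 2·(-8) − (-8)² = -80.
Since det(H) < 0, H is indefinite and the critical point is a saddle point.

saddle point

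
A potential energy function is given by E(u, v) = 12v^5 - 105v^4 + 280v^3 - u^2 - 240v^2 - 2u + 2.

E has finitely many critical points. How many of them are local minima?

E separates as a function of u plus a function of v, so ∇E=0 decouples.
∂E/∂u = -2(u + 1) = 0 at u ∈ {-1}; ∂E/∂v = 60v(v - 4)(v - 2)(v - 1) = 0 at v ∈ {0, 1, 2, 4}.
The Hessian is diagonal: diag(E_uu, E_vv). Second derivatives: E_uu(-1)=-2; E_vv(0)=-480, E_vv(1)=180, E_vv(2)=-240, E_vv(4)=1440.
Local minima occur where both diagonal entries positive: none. Count: 0.

0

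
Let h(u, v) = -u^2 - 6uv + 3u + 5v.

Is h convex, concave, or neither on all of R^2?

neither

h is quadratic, so its Hessian is the constant matrix H = [[-2, -6], [-6, 0]].
det(H) = -36, tr(H) = -2.
det(H) < 0, so H is indefinite: neither convex nor concave.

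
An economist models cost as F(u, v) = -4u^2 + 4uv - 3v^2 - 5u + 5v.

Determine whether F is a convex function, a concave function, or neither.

concave

F is quadratic, so its Hessian is the constant matrix H = [[-8, 4], [4, -6]].
det(H) = 32, tr(H) = -14.
det(H) > 0 and tr(H) < 0, so H is negative definite everywhere: concave.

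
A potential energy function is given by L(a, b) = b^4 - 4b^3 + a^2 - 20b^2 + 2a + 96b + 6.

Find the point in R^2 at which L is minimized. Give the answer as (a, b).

(-1, -3)

L(a,b) separates as P(a) + Q(b) + 6, so its minimum is min P + min Q + 6.
P'(a) = 2a + 2 vanishes at a ∈ {-1}; Q'(b) = 4(b - 4)(b - 2)(b + 3) vanishes at b ∈ {-3, 2, 4}.
Local minima of P (where P''>0): P(-1)=-1. Local minima of Q: Q(-3)=-279, Q(4)=64.
So the global minimum of L is P(-1) + Q(-3) + 6 = -1 − 279 + 6 = -274, attained at (-1, -3).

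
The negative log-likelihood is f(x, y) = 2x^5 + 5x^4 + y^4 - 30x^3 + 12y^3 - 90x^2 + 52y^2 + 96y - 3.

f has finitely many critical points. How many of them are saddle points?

f separates as a function of x plus a function of y, so ∇f=0 decouples.
∂f/∂x = 10x(x - 3)(x + 2)(x + 3) = 0 at x ∈ {-3, -2, 0, 3}; ∂f/∂y = 4(y + 2)(y + 3)(y + 4) = 0 at y ∈ {-4, -3, -2}.
The Hessian is diagonal: diag(f_xx, f_yy). Second derivatives: f_xx(-3)=-180, f_xx(-2)=100, f_xx(0)=-180, f_xx(3)=900; f_yy(-4)=8, f_yy(-3)=-4, f_yy(-2)=8.
Saddle points occur where the two diagonal entries have opposite signs: (-3, -4), (-3, -2), (-2, -3), (0, -4), (0, -2), (3, -3). Count: 6.

6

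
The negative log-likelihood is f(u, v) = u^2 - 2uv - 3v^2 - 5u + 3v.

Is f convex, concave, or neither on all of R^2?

f is quadratic, so its Hessian is the constant matrix H = [[2, -2], [-2, -6]].
det(H) = -16, tr(H) = -4.
det(H) < 0, so H is indefinite: neither convex nor concave.

neither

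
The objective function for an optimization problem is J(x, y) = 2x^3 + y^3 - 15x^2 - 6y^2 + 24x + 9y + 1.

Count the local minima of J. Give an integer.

1

J separates as a function of x plus a function of y, so ∇J=0 decouples.
∂J/∂x = 6(x - 4)(x - 1) = 0 at x ∈ {1, 4}; ∂J/∂y = 3(y - 3)(y - 1) = 0 at y ∈ {1, 3}.
The Hessian is diagonal: diag(J_xx, J_yy). Second derivatives: J_xx(1)=-18, J_xx(4)=18; J_yy(1)=-6, J_yy(3)=6.
Local minima occur where both diagonal entries positive: (4, 3). Count: 1.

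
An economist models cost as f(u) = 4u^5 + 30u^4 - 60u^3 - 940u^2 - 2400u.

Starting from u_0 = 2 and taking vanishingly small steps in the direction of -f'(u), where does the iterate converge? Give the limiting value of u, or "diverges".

4

f'(u) = 20(u - 4)(u + 2)(u + 3)(u + 5), so f'(2) = -5600.
Gradient descent moves in the -f' direction, i.e. u is increasing.
The nearest critical point in that direction is u = 4, where f'' = 7560 > 0 (a local minimum). The iterate converges there.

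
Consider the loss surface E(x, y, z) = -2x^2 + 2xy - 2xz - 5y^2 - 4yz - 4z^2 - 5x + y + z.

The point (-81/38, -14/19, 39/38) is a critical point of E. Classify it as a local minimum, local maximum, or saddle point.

local maximum

The Hessian is constant: H = [[-4, 2, -2], [2, -10, -4], [-2, -4, -8]].
Leading principal minors: Δ₁ = -4, Δ₂ = 36, Δ₃ = -152.
The minors alternate sign starting negative (−, +, −), so H is negative definite: a local maximum.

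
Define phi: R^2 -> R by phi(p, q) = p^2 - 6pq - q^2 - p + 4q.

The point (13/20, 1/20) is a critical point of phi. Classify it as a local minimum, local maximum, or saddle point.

saddle point

The Hessian of phi is constant: H = [[2, -6], [-6, -2]].
det(H) = 2·(-2) − (-6)² = -40.
Since det(H) < 0, H is indefinite and the critical point is a saddle point.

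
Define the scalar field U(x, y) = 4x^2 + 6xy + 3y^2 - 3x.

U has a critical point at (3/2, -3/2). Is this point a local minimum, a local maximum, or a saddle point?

The Hessian of U is constant: H = [[8, 6], [6, 6]].
det(H) = 8·6 − 6² = 12.
det(H) > 0 and tr(H) = 14 > 0, so H is positive definite and the point is a local minimum.

local minimum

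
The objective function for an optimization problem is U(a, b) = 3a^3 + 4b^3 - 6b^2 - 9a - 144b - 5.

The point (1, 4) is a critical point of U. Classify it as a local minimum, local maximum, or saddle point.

local minimum

The mixed partial ∂²U/∂a∂b is 0, so the Hessian at any point is diag(U_aa, U_bb) = diag(18a, 12(2b - 1)).
At (1, 4): H = diag(18, 84).
Both eigenvalues are positive, so H is positive definite: a local minimum.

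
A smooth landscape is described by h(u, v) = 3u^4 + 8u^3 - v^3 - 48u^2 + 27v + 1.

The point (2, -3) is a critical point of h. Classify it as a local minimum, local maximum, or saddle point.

The mixed partial ∂²h/∂u∂v is 0, so the Hessian at any point is diag(h_uu, h_vv) = diag(12(3u^2 + 4u - 8), -6v).
At (2, -3): H = diag(144, 18).
Both eigenvalues are positive, so H is positive definite: a local minimum.

local minimum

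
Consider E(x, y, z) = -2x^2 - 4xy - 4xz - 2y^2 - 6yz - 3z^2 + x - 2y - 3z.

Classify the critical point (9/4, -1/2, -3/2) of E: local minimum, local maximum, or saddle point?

The Hessian is constant: H = [[-4, -4, -4], [-4, -4, -6], [-4, -6, -6]].
Leading principal minors: Δ₁ = -4, Δ₂ = 0, Δ₃ = 16.
The minors fit neither the all-positive nor the alternating-sign pattern, so H is indefinite: a saddle point.

saddle point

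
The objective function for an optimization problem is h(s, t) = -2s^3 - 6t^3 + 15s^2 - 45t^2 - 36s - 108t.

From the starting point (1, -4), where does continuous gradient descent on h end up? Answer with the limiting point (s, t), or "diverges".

h is separable, so gradient descent decouples: s follows -∂h/∂s, t follows -∂h/∂t.
∂h/∂s = -6(s - 3)(s - 2); at s=1 this is -12, so s increases.
∂h/∂t = -18(t + 2)(t + 3); at t=-4 this is -36, so t increases.
s converges to its nearest critical value 2 (a local min of the s-part); t converges to -3. The iterate converges to (2, -3).

(2, -3)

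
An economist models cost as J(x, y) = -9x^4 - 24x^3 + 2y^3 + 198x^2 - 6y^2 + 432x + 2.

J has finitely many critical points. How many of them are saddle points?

J separates as a function of x plus a function of y, so ∇J=0 decouples.
∂J/∂x = -36(x - 3)(x + 1)(x + 4) = 0 at x ∈ {-4, -1, 3}; ∂J/∂y = 6y(y - 2) = 0 at y ∈ {0, 2}.
The Hessian is diagonal: diag(J_xx, J_yy). Second derivatives: J_xx(-4)=-756, J_xx(-1)=432, J_xx(3)=-1008; J_yy(0)=-12, J_yy(2)=12.
Saddle points occur where the two diagonal entries have opposite signs: (-4, 2), (-1, 0), (3, 2). Count: 3.

3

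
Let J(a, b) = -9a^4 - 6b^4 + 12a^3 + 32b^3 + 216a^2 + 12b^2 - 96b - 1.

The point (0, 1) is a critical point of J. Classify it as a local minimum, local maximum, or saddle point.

local minimum

The mixed partial ∂²J/∂a∂b is 0, so the Hessian at any point is diag(J_aa, J_bb) = diag(36(-3a^2 + 2a + 12), 24(-3b^2 + 8b + 1)).
At (0, 1): H = diag(432, 144).
Both eigenvalues are positive, so H is positive definite: a local minimum.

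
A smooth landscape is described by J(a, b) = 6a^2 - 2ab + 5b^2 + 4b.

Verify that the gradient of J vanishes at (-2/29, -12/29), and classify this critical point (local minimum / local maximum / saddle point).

∇J = (12a - 2b, -2a + 10b + 4); substituting (-2/29, -12/29) gives ∇J = (0, 0), so (-2/29, -12/29) is indeed a critical point.
The Hessian of J is constant: H = [[12, -2], [-2, 10]].
det(H) = 12·10 − (-2)² = 116.
det(H) > 0 and tr(H) = 22 > 0, so H is positive definite and the point is a local minimum.

local minimum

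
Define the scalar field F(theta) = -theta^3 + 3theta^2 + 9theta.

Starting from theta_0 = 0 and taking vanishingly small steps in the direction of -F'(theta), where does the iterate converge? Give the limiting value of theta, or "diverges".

-1

F'(theta) = -3(theta - 3)(theta + 1), so F'(0) = 9.
Gradient descent moves in the -F' direction, i.e. theta is decreasing.
The nearest critical point in that direction is theta = -1, where F'' = 12 > 0 (a local minimum). The iterate converges there.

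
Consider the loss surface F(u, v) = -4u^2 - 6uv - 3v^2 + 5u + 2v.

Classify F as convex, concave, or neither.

concave

F is quadratic, so its Hessian is the constant matrix H = [[-8, -6], [-6, -6]].
det(H) = 12, tr(H) = -14.
det(H) > 0 and tr(H) < 0, so H is negative definite everywhere: concave.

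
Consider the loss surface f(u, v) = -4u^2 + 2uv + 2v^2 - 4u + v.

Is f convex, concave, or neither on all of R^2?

neither

f is quadratic, so its Hessian is the constant matrix H = [[-8, 2], [2, 4]].
det(H) = -36, tr(H) = -4.
det(H) < 0, so H is indefinite: neither convex nor concave.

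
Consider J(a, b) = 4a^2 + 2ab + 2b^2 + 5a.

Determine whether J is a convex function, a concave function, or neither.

convex

J is quadratic, so its Hessian is the constant matrix H = [[8, 2], [2, 4]].
det(H) = 28, tr(H) = 12.
det(H) > 0 and tr(H) > 0, so H is positive definite everywhere: convex.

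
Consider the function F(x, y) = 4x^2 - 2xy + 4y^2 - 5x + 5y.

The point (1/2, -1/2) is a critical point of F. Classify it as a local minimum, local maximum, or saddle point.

local minimum

The Hessian of F is constant: H = [[8, -2], [-2, 8]].
det(H) = 8·8 − (-2)² = 60.
det(H) > 0 and tr(H) = 16 > 0, so H is positive definite and the point is a local minimum.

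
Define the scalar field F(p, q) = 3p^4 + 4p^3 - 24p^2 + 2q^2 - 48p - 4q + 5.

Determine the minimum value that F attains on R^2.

-109

F(p,q) separates as A(p) + B(q) + 5, so its minimum is min A + min B + 5.
A'(p) = 12(p - 2)(p + 1)(p + 2) vanishes at p ∈ {-2, -1, 2}; B'(q) = 4q - 4 vanishes at q ∈ {1}.
Local minima of A (where A''>0): A(-2)=16, A(2)=-112. Local minima of B: B(1)=-2.
So the global minimum of F is A(2) + B(1) + 5 = -112 − 2 + 5 = -109, attained at (2, 1).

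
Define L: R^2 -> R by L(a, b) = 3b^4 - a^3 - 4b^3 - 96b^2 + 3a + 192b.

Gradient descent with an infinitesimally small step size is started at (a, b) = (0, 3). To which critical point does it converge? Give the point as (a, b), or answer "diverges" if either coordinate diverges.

L is separable, so gradient descent decouples: a follows -∂L/∂a, b follows -∂L/∂b.
∂L/∂a = -3(a - 1)(a + 1); at a=0 this is 3, so a decreases.
∂L/∂b = 12(b - 4)(b - 1)(b + 4); at b=3 this is -168, so b increases.
a converges to its nearest critical value -1 (a local min of the a-part); b converges to 4. The iterate converges to (-1, 4).

(-1, 4)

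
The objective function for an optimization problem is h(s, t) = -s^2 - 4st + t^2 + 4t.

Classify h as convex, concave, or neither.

h is quadratic, so its Hessian is the constant matrix H = [[-2, -4], [-4, 2]].
det(H) = -20, tr(H) = 0.
det(H) < 0, so H is indefinite: neither convex nor concave.

neither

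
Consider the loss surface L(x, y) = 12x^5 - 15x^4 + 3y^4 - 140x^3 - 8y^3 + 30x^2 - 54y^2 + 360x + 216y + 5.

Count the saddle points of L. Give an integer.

L separates as a function of x plus a function of y, so ∇L=0 decouples.
∂L/∂x = 60(x - 3)(x - 1)(x + 1)(x + 2) = 0 at x ∈ {-2, -1, 1, 3}; ∂L/∂y = 12(y - 3)(y - 2)(y + 3) = 0 at y ∈ {-3, 2, 3}.
The Hessian is diagonal: diag(L_xx, L_yy). Second derivatives: L_xx(-2)=-900, L_xx(-1)=480, L_xx(1)=-720, L_xx(3)=2400; L_yy(-3)=360, L_yy(2)=-60, L_yy(3)=72.
Saddle points occur where the two diagonal entries have opposite signs: (-2, -3), (-2, 3), (-1, 2), (1, -3), (1, 3), (3, 2). Count: 6.

6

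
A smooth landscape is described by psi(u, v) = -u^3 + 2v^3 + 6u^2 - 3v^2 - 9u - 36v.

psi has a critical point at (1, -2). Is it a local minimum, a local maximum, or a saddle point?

saddle point

The mixed partial ∂²psi/∂u∂v is 0, so the Hessian at any point is diag(psi_uu, psi_vv) = diag(6(-u + 2), 6(2v - 1)).
At (1, -2): H = diag(6, -30).
The eigenvalues have opposite signs, so H is indefinite: a saddle point.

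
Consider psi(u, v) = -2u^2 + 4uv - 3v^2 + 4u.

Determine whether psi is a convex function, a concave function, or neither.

concave

psi is quadratic, so its Hessian is the constant matrix H = [[-4, 4], [4, -6]].
det(H) = 8, tr(H) = -10.
det(H) > 0 and tr(H) < 0, so H is negative definite everywhere: concave.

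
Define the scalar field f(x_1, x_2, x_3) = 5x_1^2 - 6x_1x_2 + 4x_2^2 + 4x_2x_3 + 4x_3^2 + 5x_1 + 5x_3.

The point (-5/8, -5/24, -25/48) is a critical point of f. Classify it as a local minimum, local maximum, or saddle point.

local minimum

The Hessian is constant: H = [[10, -6, 0], [-6, 8, 4], [0, 4, 8]].
Leading principal minors: Δ₁ = 10, Δ₂ = 44, Δ₃ = 192.
All leading minors are positive, so H is positive definite: a local minimum.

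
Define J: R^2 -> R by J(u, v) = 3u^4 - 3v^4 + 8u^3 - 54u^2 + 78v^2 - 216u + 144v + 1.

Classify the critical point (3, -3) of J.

saddle point

The mixed partial ∂²J/∂u∂v is 0, so the Hessian at any point is diag(J_uu, J_vv) = diag(12(3u^2 + 4u - 9), 12(-3v^2 + 13)).
At (3, -3): H = diag(360, -168).
The eigenvalues have opposite signs, so H is indefinite: a saddle point.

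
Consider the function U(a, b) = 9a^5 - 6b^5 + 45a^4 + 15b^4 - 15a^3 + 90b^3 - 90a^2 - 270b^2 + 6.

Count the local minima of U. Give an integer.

4

U separates as a function of a plus a function of b, so ∇U=0 decouples.
∂U/∂a = 45a(a - 1)(a + 1)(a + 4) = 0 at a ∈ {-4, -1, 0, 1}; ∂U/∂b = -30b(b - 3)(b - 2)(b + 3) = 0 at b ∈ {-3, 0, 2, 3}.
The Hessian is diagonal: diag(U_aa, U_bb). Second derivatives: U_aa(-4)=-2700, U_aa(-1)=270, U_aa(0)=-180, U_aa(1)=450; U_bb(-3)=2700, U_bb(0)=-540, U_bb(2)=300, U_bb(3)=-540.
Local minima occur where both diagonal entries positive: (-1, -3), (-1, 2), (1, -3), (1, 2). Count: 4.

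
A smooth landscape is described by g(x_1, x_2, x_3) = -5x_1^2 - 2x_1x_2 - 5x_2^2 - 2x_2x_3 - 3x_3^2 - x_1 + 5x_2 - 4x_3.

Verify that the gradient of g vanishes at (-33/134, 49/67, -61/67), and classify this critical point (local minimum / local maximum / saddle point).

local maximum

∇g = (-10x_1 - 2x_2 - 1, -2x_1 - 10x_2 - 2x_3 + 5, -2x_2 - 6x_3 - 4); substituting (-33/134, 49/67, -61/67) gives ∇g = (0, 0, 0), so (-33/134, 49/67, -61/67) is indeed a critical point.
The Hessian is constant: H = [[-10, -2, 0], [-2, -10, -2], [0, -2, -6]].
Leading principal minors: Δ₁ = -10, Δ₂ = 96, Δ₃ = -536.
The minors alternate sign starting negative (−, +, −), so H is negative definite: a local maximum.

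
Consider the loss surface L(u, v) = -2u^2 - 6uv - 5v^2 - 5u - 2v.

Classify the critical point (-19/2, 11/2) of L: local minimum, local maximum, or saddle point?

local maximum

The Hessian of L is constant: H = [[-4, -6], [-6, -10]].
det(H) = (-4)·(-10) − (-6)² = 4.
det(H) > 0 and tr(H) = -14 < 0, so H is negative definite and the point is a local maximum.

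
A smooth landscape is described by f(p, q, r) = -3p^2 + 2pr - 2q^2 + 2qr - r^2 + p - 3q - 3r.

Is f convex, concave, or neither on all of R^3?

f is quadratic, so its Hessian is the constant matrix H = [[-6, 0, 2], [0, -4, 2], [2, 2, -2]].
Leading principal minors: -6, 24, -8.
Signs alternate −, +, − ⇒ H ≺ 0 ⇒ concave.

concave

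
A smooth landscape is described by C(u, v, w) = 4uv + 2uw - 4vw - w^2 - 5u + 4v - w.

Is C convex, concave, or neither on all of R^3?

C is quadratic, so its Hessian is the constant matrix H = [[0, 4, 2], [4, 0, -4], [2, -4, -2]].
Leading principal minors: 0, -16, -32.
Neither pattern holds ⇒ H is indefinite ⇒ neither convex nor concave.

neither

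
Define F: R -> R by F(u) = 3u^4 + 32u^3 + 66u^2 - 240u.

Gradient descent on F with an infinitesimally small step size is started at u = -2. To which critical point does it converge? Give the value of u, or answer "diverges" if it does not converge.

1

F'(u) = 12(u - 1)(u + 4)(u + 5), so F'(-2) = -216.
Gradient descent moves in the -F' direction, i.e. u is increasing.
The nearest critical point in that direction is u = 1, where F'' = 360 > 0 (a local minimum). The iterate converges there.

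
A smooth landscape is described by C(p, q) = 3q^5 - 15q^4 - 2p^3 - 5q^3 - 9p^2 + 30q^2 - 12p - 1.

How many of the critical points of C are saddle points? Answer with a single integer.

C separates as a function of p plus a function of q, so ∇C=0 decouples.
∂C/∂p = -6(p + 1)(p + 2) = 0 at p ∈ {-2, -1}; ∂C/∂q = 15q(q - 4)(q - 1)(q + 1) = 0 at q ∈ {-1, 0, 1, 4}.
The Hessian is diagonal: diag(C_pp, C_qq). Second derivatives: C_pp(-2)=6, C_pp(-1)=-6; C_qq(-1)=-150, C_qq(0)=60, C_qq(1)=-90, C_qq(4)=900.
Saddle points occur where the two diagonal entries have opposite signs: (-2, -1), (-2, 1), (-1, 0), (-1, 4). Count: 4.

4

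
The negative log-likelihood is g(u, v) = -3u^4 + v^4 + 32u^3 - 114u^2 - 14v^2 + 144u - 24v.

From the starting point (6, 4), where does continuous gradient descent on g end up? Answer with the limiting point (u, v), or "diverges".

diverges

g is separable, so gradient descent decouples: u follows -∂g/∂u, v follows -∂g/∂v.
∂g/∂u = -12(u - 4)(u - 3)(u - 1); at u=6 this is -360, so u increases.
∂g/∂v = 4(v - 3)(v + 1)(v + 2); at v=4 this is 120, so v decreases.
The u-coordinate has no critical point in that direction and runs off to infinity.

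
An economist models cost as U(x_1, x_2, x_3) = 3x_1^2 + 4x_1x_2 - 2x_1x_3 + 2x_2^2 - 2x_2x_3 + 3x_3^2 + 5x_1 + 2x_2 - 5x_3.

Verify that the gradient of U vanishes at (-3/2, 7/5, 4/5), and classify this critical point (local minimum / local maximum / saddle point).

∇U = (6x_1 + 4x_2 - 2x_3 + 5, 4x_1 + 4x_2 - 2x_3 + 2, -2x_1 - 2x_2 + 6x_3 - 5); substituting (-3/2, 7/5, 4/5) gives ∇U = (0, 0, 0), so (-3/2, 7/5, 4/5) is indeed a critical point.
The Hessian is constant: H = [[6, 4, -2], [4, 4, -2], [-2, -2, 6]].
Leading principal minors: Δ₁ = 6, Δ₂ = 8, Δ₃ = 40.
All leading minors are positive, so H is positive definite: a local minimum.

local minimum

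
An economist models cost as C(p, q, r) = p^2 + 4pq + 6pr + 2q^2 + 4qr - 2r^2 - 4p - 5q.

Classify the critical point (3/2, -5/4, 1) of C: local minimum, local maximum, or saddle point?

The Hessian is constant: H = [[2, 4, 6], [4, 4, 4], [6, 4, -4]].
Leading principal minors: Δ₁ = 2, Δ₂ = -8, Δ₃ = 48.
The minors fit neither the all-positive nor the alternating-sign pattern, so H is indefinite: a saddle point.

saddle point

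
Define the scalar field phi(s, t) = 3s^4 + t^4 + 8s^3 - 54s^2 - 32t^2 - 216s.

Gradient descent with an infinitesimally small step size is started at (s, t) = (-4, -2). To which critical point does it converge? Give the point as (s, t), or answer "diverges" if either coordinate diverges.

phi is separable, so gradient descent decouples: s follows -∂phi/∂s, t follows -∂phi/∂t.
∂phi/∂s = 12(s - 3)(s + 2)(s + 3); at s=-4 this is -168, so s increases.
∂phi/∂t = 4t(t - 4)(t + 4); at t=-2 this is 96, so t decreases.
s converges to its nearest critical value -3 (a local min of the s-part); t converges to -4. The iterate converges to (-3, -4).

(-3, -4)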